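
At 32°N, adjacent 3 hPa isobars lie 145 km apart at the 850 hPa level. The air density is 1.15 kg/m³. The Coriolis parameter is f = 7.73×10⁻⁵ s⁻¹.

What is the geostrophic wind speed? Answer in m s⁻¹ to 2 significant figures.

Pressure gradient: |∂P/∂n| = 300 Pa / 145000 m = 2.07×10⁻³ Pa/m
Geostrophic balance (pressure-gradient force = Coriolis force):
V_g = (1/(fρ)) |∂P/∂n| = 2.07×10⁻³ / (7.73×10⁻⁵ × 1.15) = 23.3 m/s

23 m s⁻¹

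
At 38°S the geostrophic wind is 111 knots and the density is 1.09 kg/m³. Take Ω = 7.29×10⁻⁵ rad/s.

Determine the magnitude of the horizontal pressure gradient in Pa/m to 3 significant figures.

Coriolis parameter at 38°S:
f = 2Ω sin φ = 2 × 7.29×10⁻⁵ × sin 38° = 8.98×10⁻⁵ s⁻¹
Wind speed in SI: 111 knots = 57.1 m/s
Geostrophic balance rearranged: |∂P/∂n| = f ρ V_g
|∂P/∂n| = 8.98×10⁻⁵ × 1.09 × 57.1 = 5.59×10⁻³ Pa/m

5.59×10⁻³ Pa/m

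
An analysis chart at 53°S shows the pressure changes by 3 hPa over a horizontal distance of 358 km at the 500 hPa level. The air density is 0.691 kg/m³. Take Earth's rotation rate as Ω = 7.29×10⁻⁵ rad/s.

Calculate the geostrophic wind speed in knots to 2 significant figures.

Coriolis parameter at 53°S:
f = 2Ω sin φ = 2 × 7.29×10⁻⁵ × sin 53° = 1.16×10⁻⁴ s⁻¹
Pressure gradient: |∂P/∂n| = 300 Pa / 358000 m = 8.38×10⁻⁴ Pa/m
Geostrophic balance (pressure-gradient force = Coriolis force):
V_g = (1/(fρ)) |∂P/∂n| = 8.38×10⁻⁴ / (1.16×10⁻⁴ × 0.691) = 10.4 m/s
Converting: 10.4 m/s × 1.944 = 20 knots

20 knots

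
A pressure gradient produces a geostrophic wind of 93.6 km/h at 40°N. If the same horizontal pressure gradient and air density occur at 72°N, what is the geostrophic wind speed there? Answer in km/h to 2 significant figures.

63 km/h

With the same pressure gradient and density, V_g ∝ 1/f ∝ 1/sin φ.
V₂ = V₁ · sin φ₁ / sin φ₂ = 93.6 × sin 40° / sin 72°
V₂ = 93.6 × 0.6428/0.9511 = 63 km/h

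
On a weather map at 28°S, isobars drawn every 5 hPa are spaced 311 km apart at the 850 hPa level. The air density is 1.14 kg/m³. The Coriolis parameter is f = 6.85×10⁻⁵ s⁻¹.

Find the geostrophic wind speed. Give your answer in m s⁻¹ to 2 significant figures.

Pressure gradient: |∂P/∂n| = 500 Pa / 311000 m = 1.61×10⁻³ Pa/m
Geostrophic balance (pressure-gradient force = Coriolis force):
V_g = (1/(fρ)) |∂P/∂n| = 1.61×10⁻³ / (6.85×10⁻⁵ × 1.14) = 20.6 m/s

21 m s⁻¹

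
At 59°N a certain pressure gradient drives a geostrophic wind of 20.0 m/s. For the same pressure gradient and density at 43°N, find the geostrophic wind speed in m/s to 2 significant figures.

25 m/s

With the same pressure gradient and density, V_g ∝ 1/f ∝ 1/sin φ.
V₂ = V₁ · sin φ₁ / sin φ₂ = 20.0 × sin 59° / sin 43°
V₂ = 20.0 × 0.8572/0.6820 = 25 m/s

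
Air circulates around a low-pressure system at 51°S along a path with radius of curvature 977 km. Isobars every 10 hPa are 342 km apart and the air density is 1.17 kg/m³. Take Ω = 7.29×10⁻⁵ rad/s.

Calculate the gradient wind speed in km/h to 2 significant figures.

Coriolis parameter at 51°S:
f = 2Ω sin φ = 2 × 7.29×10⁻⁵ × sin 51° = 1.13×10⁻⁴ s⁻¹
Pressure gradient: |∂P/∂n| = 1000 Pa / 342000 m = 2.92×10⁻³ Pa/m
Geostrophic speed: V_g = |∂P/∂n|/(fρ) = 2.92×10⁻³/(1.13×10⁻⁴ × 1.17) = 22.1 m/s
Around a low, centrifugal force acts outward with Coriolis, so pressure-gradient force balances both:
(1/ρ)|∂P/∂n| = fV + V²/R  →  V² + fR·V − fR·V_g = 0
With fR = 1.13×10⁻⁴ × 977×10³ m = 111 m/s:
V = [−fR + √((fR)² + 4 fR V_g)]/2 = [−111 + √(111² + 4×111×22.1)]/2 = 18.8 m/s
Subgeostrophic (V < V_g = 22.1 m/s), as expected around a low.
Converting: 18.8 m/s × 3.6 = 68 km/h

68 km/h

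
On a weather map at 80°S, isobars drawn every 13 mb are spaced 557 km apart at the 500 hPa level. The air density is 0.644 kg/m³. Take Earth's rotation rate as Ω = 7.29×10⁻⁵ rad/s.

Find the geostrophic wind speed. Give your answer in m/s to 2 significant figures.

25 m/s

Coriolis parameter at 80°S:
f = 2Ω sin φ = 2 × 7.29×10⁻⁵ × sin 80° = 1.44×10⁻⁴ s⁻¹
Pressure gradient: |∂P/∂n| = 1300 Pa / 557000 m = 2.33×10⁻³ Pa/m
Geostrophic balance (pressure-gradient force = Coriolis force):
V_g = (1/(fρ)) |∂P/∂n| = 2.33×10⁻³ / (1.44×10⁻⁴ × 0.644) = 25.2 m/s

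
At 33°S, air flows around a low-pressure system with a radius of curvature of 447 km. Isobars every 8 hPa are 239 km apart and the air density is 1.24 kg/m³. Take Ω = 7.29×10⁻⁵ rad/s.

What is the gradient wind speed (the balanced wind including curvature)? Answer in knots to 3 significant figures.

Coriolis parameter at 33°S:
f = 2Ω sin φ = 2 × 7.29×10⁻⁵ × sin 33° = 7.94×10⁻⁵ s⁻¹
Pressure gradient: |∂P/∂n| = 800 Pa / 239000 m = 3.35×10⁻³ Pa/m
Geostrophic speed: V_g = |∂P/∂n|/(fρ) = 3.35×10⁻³/(7.94×10⁻⁵ × 1.24) = 34.0 m/s
Around a low, centrifugal force acts outward with Coriolis, so pressure-gradient force balances both:
(1/ρ)|∂P/∂n| = fV + V²/R  →  V² + fR·V − fR·V_g = 0
With fR = 7.94×10⁻⁵ × 447×10³ m = 35.5 m/s:
V = [−fR + √((fR)² + 4 fR V_g)]/2 = [−35.5 + √(35.5² + 4×35.5×34)]/2 = 21.3 m/s
Subgeostrophic (V < V_g = 34 m/s), as expected around a low.
Converting: 21.3 m/s × 1.944 = 41.3 knots

41.3 knots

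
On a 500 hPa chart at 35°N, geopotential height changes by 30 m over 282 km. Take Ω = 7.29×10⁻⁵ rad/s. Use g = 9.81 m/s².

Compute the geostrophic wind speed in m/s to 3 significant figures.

12.5 m/s

Coriolis parameter at 35°N:
f = 2Ω sin φ = 2 × 7.29×10⁻⁵ × sin 35° = 8.36×10⁻⁵ s⁻¹
Height gradient: |∂Z/∂n| = 30 m / 282000 m = 1.06×10⁻⁴
On a pressure surface, geostrophic balance gives V_g = (g/f)|∂Z/∂n|:
V_g = 9.81 × 1.06×10⁻⁴ / 8.36×10⁻⁵ = 12.5 m/s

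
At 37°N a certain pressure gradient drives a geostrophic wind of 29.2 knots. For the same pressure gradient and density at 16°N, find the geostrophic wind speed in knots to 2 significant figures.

64 knots

With the same pressure gradient and density, V_g ∝ 1/f ∝ 1/sin φ.
V₂ = V₁ · sin φ₁ / sin φ₂ = 29.2 × sin 37° / sin 16°
V₂ = 29.2 × 0.6018/0.2756 = 64 knots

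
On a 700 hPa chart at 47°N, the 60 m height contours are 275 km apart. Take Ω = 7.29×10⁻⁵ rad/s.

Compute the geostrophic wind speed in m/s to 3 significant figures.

20.1 m/s

Coriolis parameter at 47°N:
f = 2Ω sin φ = 2 × 7.29×10⁻⁵ × sin 47° = 1.07×10⁻⁴ s⁻¹
Height gradient: |∂Z/∂n| = 60 m / 275000 m = 2.18×10⁻⁴
On a pressure surface, geostrophic balance gives V_g = (g/f)|∂Z/∂n|:
V_g = 9.81 × 2.18×10⁻⁴ / 1.07×10⁻⁴ = 20.1 m/s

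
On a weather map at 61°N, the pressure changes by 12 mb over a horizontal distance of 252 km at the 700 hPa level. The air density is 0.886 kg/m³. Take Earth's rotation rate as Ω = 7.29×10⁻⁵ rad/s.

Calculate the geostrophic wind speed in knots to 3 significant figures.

81.9 knots

Coriolis parameter at 61°N:
f = 2Ω sin φ = 2 × 7.29×10⁻⁵ × sin 61° = 1.28×10⁻⁴ s⁻¹
Pressure gradient: |∂P/∂n| = 1200 Pa / 252000 m = 4.76×10⁻³ Pa/m
Geostrophic balance (pressure-gradient force = Coriolis force):
V_g = (1/(fρ)) |∂P/∂n| = 4.76×10⁻³ / (1.28×10⁻⁴ × 0.886) = 42.1 m/s
Converting: 42.1 m/s × 1.944 = 81.9 knots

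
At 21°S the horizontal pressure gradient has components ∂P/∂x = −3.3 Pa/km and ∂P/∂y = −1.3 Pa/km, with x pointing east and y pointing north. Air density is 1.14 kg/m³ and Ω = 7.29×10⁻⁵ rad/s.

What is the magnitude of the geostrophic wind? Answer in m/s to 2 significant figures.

Coriolis parameter at 21°S:
f = 2Ω sin φ = 2 × 7.29×10⁻⁵ × sin 21° = 5.23×10⁻⁵ s⁻¹
In the Southern Hemisphere f is negative: f = −5.23×10⁻⁵ s⁻¹.
Component geostrophic relations (x east, y north):
u_g = −(1/(fρ)) ∂P/∂y,  v_g = (1/(fρ)) ∂P/∂x
u_g = −(−1.3×10⁻³)/(−5.23×10⁻⁵ × 1.14) = −21.8 m/s;  v_g = (−3.3×10⁻³)/(−5.23×10⁻⁵ × 1.14) = 55.4 m/s
|V_g| = √(u_g² + v_g²) = 59.5 m/s

60 m/s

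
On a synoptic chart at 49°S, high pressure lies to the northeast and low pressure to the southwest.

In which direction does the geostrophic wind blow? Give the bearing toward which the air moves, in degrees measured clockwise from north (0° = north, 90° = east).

The pressure-gradient force points toward the southwest (bearing 225°).
Geostrophic balance: in the Southern Hemisphere the Coriolis force deflects motion to the left, so the geostrophic wind blows 90° to the left of the pressure-gradient force (low pressure on the right).
Rotating 225° by 90° counterclockwise gives 135° — the wind blows toward the southeast.

135°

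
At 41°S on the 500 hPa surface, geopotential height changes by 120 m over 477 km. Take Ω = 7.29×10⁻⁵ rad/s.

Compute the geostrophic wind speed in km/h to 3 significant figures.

Coriolis parameter at 41°S:
f = 2Ω sin φ = 2 × 7.29×10⁻⁵ × sin 41° = 9.57×10⁻⁵ s⁻¹
Height gradient: |∂Z/∂n| = 120 m / 477000 m = 2.52×10⁻⁴
On a pressure surface, geostrophic balance gives V_g = (g/f)|∂Z/∂n|:
V_g = 9.81 × 2.52×10⁻⁴ / 9.57×10⁻⁵ = 25.8 m/s
Converting: 25.8 m/s × 3.6 = 92.9 km/h

92.9 km/h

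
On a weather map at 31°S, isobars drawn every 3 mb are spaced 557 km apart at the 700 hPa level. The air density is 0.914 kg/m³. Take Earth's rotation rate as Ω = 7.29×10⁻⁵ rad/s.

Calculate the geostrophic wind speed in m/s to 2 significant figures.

Coriolis parameter at 31°S:
f = 2Ω sin φ = 2 × 7.29×10⁻⁵ × sin 31° = 7.51×10⁻⁵ s⁻¹
Pressure gradient: |∂P/∂n| = 300 Pa / 557000 m = 5.39×10⁻⁴ Pa/m
Geostrophic balance (pressure-gradient force = Coriolis force):
V_g = (1/(fρ)) |∂P/∂n| = 5.39×10⁻⁴ / (7.51×10⁻⁵ × 0.914) = 7.85 m/s

7.8 m/s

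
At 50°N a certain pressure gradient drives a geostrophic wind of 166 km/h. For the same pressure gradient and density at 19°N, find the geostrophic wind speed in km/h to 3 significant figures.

391 km/h

With the same pressure gradient and density, V_g ∝ 1/f ∝ 1/sin φ.
V₂ = V₁ · sin φ₁ / sin φ₂ = 166 × sin 50° / sin 19°
V₂ = 166 × 0.7660/0.3256 = 391 km/h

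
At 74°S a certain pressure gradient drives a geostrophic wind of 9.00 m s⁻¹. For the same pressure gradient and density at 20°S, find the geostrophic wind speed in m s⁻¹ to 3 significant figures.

With the same pressure gradient and density, V_g ∝ 1/f ∝ 1/sin φ.
V₂ = V₁ · sin φ₁ / sin φ₂ = 9.00 × sin 74° / sin 20°
V₂ = 9.00 × 0.9613/0.3420 = 25.3 m s⁻¹

25.3 m s⁻¹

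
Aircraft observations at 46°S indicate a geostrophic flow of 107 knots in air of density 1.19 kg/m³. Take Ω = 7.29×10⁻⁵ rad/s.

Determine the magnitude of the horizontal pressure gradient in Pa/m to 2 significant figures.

Coriolis parameter at 46°S:
f = 2Ω sin φ = 2 × 7.29×10⁻⁵ × sin 46° = 1.05×10⁻⁴ s⁻¹
Wind speed in SI: 107 knots = 55.0 m/s
Geostrophic balance rearranged: |∂P/∂n| = f ρ V_g
|∂P/∂n| = 1.05×10⁻⁴ × 1.19 × 55.0 = 6.87×10⁻³ Pa/m

6.9×10⁻³ Pa/m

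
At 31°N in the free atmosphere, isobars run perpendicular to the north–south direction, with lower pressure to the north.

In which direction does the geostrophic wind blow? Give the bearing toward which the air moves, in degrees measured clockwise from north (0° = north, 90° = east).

The pressure-gradient force points toward the north (bearing 000°).
Geostrophic balance: in the Northern Hemisphere the Coriolis force deflects motion to the right, so the geostrophic wind blows 90° to the right of the pressure-gradient force (low pressure on the left).
Rotating 000° by 90° clockwise gives 090° — the wind blows toward the east.

090°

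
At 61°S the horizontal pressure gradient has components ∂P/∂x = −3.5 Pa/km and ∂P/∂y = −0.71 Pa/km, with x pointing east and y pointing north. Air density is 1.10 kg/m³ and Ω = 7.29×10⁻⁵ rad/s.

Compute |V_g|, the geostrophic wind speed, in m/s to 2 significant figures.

Coriolis parameter at 61°S:
f = 2Ω sin φ = 2 × 7.29×10⁻⁵ × sin 61° = 1.28×10⁻⁴ s⁻¹
In the Southern Hemisphere f is negative: f = −1.28×10⁻⁴ s⁻¹.
Component geostrophic relations (x east, y north):
u_g = −(1/(fρ)) ∂P/∂y,  v_g = (1/(fρ)) ∂P/∂x
u_g = −(−0.71×10⁻³)/(−1.28×10⁻⁴ × 1.10) = −5.06 m/s;  v_g = (−3.5×10⁻³)/(−1.28×10⁻⁴ × 1.10) = 25.0 m/s
|V_g| = √(u_g² + v_g²) = 25.5 m/s

25 m/s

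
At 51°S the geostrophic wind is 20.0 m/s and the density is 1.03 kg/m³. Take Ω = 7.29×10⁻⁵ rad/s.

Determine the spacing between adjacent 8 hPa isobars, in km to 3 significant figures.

Coriolis parameter at 51°S:
f = 2Ω sin φ = 2 × 7.29×10⁻⁵ × sin 51° = 1.13×10⁻⁴ s⁻¹
Geostrophic balance rearranged: |∂P/∂n| = f ρ V_g
|∂P/∂n| = 1.13×10⁻⁴ × 1.03 × 20.0 = 2.33×10⁻³ Pa/m
Isobar spacing: Δn = ΔP/|∂P/∂n| = 800 Pa / 2.33×10⁻³ Pa/m = 342738 m ≈ 343 km

343 km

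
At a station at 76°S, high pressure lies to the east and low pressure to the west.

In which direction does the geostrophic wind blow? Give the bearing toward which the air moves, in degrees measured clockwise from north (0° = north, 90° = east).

The pressure-gradient force points toward the west (bearing 270°).
Geostrophic balance: in the Southern Hemisphere the Coriolis force deflects motion to the left, so the geostrophic wind blows 90° to the left of the pressure-gradient force (low pressure on the right).
Rotating 270° by 90° counterclockwise gives 180° — the wind blows toward the south.

180°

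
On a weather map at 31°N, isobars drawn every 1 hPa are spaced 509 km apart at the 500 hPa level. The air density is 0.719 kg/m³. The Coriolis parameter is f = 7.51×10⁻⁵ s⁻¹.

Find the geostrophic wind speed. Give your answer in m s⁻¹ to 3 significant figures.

3.64 m s⁻¹

Pressure gradient: |∂P/∂n| = 100 Pa / 509000 m = 1.96×10⁻⁴ Pa/m
Geostrophic balance (pressure-gradient force = Coriolis force):
V_g = (1/(fρ)) |∂P/∂n| = 1.96×10⁻⁴ / (7.51×10⁻⁵ × 0.719) = 3.64 m/s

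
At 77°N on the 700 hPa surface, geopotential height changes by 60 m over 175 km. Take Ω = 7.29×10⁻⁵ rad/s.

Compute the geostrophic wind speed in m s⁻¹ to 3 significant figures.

23.7 m s⁻¹

Coriolis parameter at 77°N:
f = 2Ω sin φ = 2 × 7.29×10⁻⁵ × sin 77° = 1.42×10⁻⁴ s⁻¹
Height gradient: |∂Z/∂n| = 60 m / 175000 m = 3.43×10⁻⁴
On a pressure surface, geostrophic balance gives V_g = (g/f)|∂Z/∂n|:
V_g = 9.81 × 3.43×10⁻⁴ / 1.42×10⁻⁴ = 23.7 m/s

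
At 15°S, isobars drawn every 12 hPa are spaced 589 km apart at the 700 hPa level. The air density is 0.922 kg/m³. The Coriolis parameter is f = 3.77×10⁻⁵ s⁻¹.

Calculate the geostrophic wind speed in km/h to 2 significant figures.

Pressure gradient: |∂P/∂n| = 1200 Pa / 589000 m = 2.04×10⁻³ Pa/m
Geostrophic balance (pressure-gradient force = Coriolis force):
V_g = (1/(fρ)) |∂P/∂n| = 2.04×10⁻³ / (3.77×10⁻⁵ × 0.922) = 58.6 m/s
Converting: 58.6 m/s × 3.6 = 210 km/h

210 km/h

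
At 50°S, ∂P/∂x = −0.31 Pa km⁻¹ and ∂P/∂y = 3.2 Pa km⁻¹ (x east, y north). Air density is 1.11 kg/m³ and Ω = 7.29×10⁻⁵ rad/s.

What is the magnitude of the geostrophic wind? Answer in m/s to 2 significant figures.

Coriolis parameter at 50°S:
f = 2Ω sin φ = 2 × 7.29×10⁻⁵ × sin 50° = 1.12×10⁻⁴ s⁻¹
In the Southern Hemisphere f is negative: f = −1.12×10⁻⁴ s⁻¹.
Component geostrophic relations (x east, y north):
u_g = −(1/(fρ)) ∂P/∂y,  v_g = (1/(fρ)) ∂P/∂x
u_g = −(3.2×10⁻³)/(−1.12×10⁻⁴ × 1.11) = 25.8 m/s;  v_g = (−0.31×10⁻³)/(−1.12×10⁻⁴ × 1.11) = 2.50 m/s
|V_g| = √(u_g² + v_g²) = 25.9 m/s

26 m/s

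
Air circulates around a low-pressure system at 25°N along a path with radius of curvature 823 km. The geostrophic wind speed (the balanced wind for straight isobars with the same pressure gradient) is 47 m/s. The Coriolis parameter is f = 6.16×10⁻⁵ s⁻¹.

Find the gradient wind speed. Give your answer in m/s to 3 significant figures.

Around a low, centrifugal force acts outward with Coriolis, so pressure-gradient force balances both:
(1/ρ)|∂P/∂n| = fV + V²/R  →  V² + fR·V − fR·V_g = 0
With fR = 6.16×10⁻⁵ × 823×10³ m = 50.7 m/s:
V = [−fR + √((fR)² + 4 fR V_g)]/2 = [−50.7 + √(50.7² + 4×50.7×47)]/2 = 29.7 m/s
Subgeostrophic (V < V_g = 47 m/s), as expected around a low.

29.7 m/s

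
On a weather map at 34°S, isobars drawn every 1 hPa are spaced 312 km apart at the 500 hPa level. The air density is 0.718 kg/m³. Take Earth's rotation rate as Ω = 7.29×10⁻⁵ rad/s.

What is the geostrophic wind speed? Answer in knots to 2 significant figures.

Coriolis parameter at 34°S:
f = 2Ω sin φ = 2 × 7.29×10⁻⁵ × sin 34° = 8.15×10⁻⁵ s⁻¹
Pressure gradient: |∂P/∂n| = 100 Pa / 312000 m = 3.21×10⁻⁴ Pa/m
Geostrophic balance (pressure-gradient force = Coriolis force):
V_g = (1/(fρ)) |∂P/∂n| = 3.21×10⁻⁴ / (8.15×10⁻⁵ × 0.718) = 5.48 m/s
Converting: 5.48 m/s × 1.944 = 11 knots

11 knots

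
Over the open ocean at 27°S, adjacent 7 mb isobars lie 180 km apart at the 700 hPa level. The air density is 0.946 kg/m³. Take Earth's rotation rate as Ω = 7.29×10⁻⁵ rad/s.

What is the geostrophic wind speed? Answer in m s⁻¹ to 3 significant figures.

Coriolis parameter at 27°S:
f = 2Ω sin φ = 2 × 7.29×10⁻⁵ × sin 27° = 6.62×10⁻⁵ s⁻¹
Pressure gradient: |∂P/∂n| = 700 Pa / 180000 m = 3.89×10⁻³ Pa/m
Geostrophic balance (pressure-gradient force = Coriolis force):
V_g = (1/(fρ)) |∂P/∂n| = 3.89×10⁻³ / (6.62×10⁻⁵ × 0.946) = 62.1 m/s

62.1 m s⁻¹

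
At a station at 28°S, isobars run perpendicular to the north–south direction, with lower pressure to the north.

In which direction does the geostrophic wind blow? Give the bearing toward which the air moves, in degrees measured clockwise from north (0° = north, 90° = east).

The pressure-gradient force points toward the north (bearing 000°).
Geostrophic balance: in the Southern Hemisphere the Coriolis force deflects motion to the left, so the geostrophic wind blows 90° to the left of the pressure-gradient force (low pressure on the right).
Rotating 000° by 90° counterclockwise gives 270° — the wind blows toward the west.

270°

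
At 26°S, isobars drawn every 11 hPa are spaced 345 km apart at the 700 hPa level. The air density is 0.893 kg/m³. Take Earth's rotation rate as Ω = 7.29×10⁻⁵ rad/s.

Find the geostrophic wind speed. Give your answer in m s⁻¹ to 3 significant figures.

55.9 m s⁻¹

Coriolis parameter at 26°S:
f = 2Ω sin φ = 2 × 7.29×10⁻⁵ × sin 26° = 6.39×10⁻⁵ s⁻¹
Pressure gradient: |∂P/∂n| = 1100 Pa / 345000 m = 3.19×10⁻³ Pa/m
Geostrophic balance (pressure-gradient force = Coriolis force):
V_g = (1/(fρ)) |∂P/∂n| = 3.19×10⁻³ / (6.39×10⁻⁵ × 0.893) = 55.9 m/s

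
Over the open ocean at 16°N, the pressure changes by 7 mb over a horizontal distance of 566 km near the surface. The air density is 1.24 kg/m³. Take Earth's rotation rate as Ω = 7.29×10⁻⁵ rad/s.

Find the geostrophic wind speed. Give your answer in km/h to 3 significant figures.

Coriolis parameter at 16°N:
f = 2Ω sin φ = 2 × 7.29×10⁻⁵ × sin 16° = 4.02×10⁻⁵ s⁻¹
Pressure gradient: |∂P/∂n| = 700 Pa / 566000 m = 1.24×10⁻³ Pa/m
Geostrophic balance (pressure-gradient force = Coriolis force):
V_g = (1/(fρ)) |∂P/∂n| = 1.24×10⁻³ / (4.02×10⁻⁵ × 1.24) = 24.8 m/s
Converting: 24.8 m/s × 3.6 = 89.3 km/h

89.3 km/h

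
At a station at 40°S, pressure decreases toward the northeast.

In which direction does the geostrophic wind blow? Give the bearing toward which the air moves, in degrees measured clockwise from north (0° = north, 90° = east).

The pressure-gradient force points toward the northeast (bearing 045°).
Geostrophic balance: in the Southern Hemisphere the Coriolis force deflects motion to the left, so the geostrophic wind blows 90° to the left of the pressure-gradient force (low pressure on the right).
Rotating 045° by 90° counterclockwise gives 315° — the wind blows toward the northwest.

315°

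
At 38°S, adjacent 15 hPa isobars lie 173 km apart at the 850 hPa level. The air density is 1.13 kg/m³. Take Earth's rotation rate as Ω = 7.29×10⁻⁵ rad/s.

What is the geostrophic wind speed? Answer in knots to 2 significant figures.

170 knots

Coriolis parameter at 38°S:
f = 2Ω sin φ = 2 × 7.29×10⁻⁵ × sin 38° = 8.98×10⁻⁵ s⁻¹
Pressure gradient: |∂P/∂n| = 1500 Pa / 173000 m = 8.67×10⁻³ Pa/m
Geostrophic balance (pressure-gradient force = Coriolis force):
V_g = (1/(fρ)) |∂P/∂n| = 8.67×10⁻³ / (8.98×10⁻⁵ × 1.13) = 85.5 m/s
Converting: 85.5 m/s × 1.944 = 170 knots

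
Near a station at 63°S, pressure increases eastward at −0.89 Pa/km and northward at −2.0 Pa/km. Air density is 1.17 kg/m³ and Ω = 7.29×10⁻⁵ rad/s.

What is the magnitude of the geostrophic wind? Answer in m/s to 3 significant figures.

14.4 m/s

Coriolis parameter at 63°S:
f = 2Ω sin φ = 2 × 7.29×10⁻⁵ × sin 63° = 1.30×10⁻⁴ s⁻¹
In the Southern Hemisphere f is negative: f = −1.30×10⁻⁴ s⁻¹.
Component geostrophic relations (x east, y north):
u_g = −(1/(fρ)) ∂P/∂y,  v_g = (1/(fρ)) ∂P/∂x
u_g = −(−2.0×10⁻³)/(−1.30×10⁻⁴ × 1.17) = −13.2 m/s;  v_g = (−0.89×10⁻³)/(−1.30×10⁻⁴ × 1.17) = 5.86 m/s
|V_g| = √(u_g² + v_g²) = 14.4 m/s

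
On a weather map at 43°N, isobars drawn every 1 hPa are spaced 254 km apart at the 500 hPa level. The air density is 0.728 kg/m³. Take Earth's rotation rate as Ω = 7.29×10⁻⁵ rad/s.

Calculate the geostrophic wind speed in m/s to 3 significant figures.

5.44 m/s

Coriolis parameter at 43°N:
f = 2Ω sin φ = 2 × 7.29×10⁻⁵ × sin 43° = 9.94×10⁻⁵ s⁻¹
Pressure gradient: |∂P/∂n| = 100 Pa / 254000 m = 3.94×10⁻⁴ Pa/m
Geostrophic balance (pressure-gradient force = Coriolis force):
V_g = (1/(fρ)) |∂P/∂n| = 3.94×10⁻⁴ / (9.94×10⁻⁵ × 0.728) = 5.44 m/s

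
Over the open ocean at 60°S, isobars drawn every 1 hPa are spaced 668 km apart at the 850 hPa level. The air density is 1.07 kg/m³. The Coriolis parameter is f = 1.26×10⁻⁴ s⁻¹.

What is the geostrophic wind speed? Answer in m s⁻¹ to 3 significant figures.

Pressure gradient: |∂P/∂n| = 100 Pa / 668000 m = 1.50×10⁻⁴ Pa/m
Geostrophic balance (pressure-gradient force = Coriolis force):
V_g = (1/(fρ)) |∂P/∂n| = 1.50×10⁻⁴ / (1.26×10⁻⁴ × 1.07) = 1.11 m/s

1.11 m s⁻¹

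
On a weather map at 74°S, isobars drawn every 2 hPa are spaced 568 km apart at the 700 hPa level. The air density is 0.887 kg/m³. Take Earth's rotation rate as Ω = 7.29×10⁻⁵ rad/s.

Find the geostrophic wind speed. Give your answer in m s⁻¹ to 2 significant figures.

Coriolis parameter at 74°S:
f = 2Ω sin φ = 2 × 7.29×10⁻⁵ × sin 74° = 1.40×10⁻⁴ s⁻¹
Pressure gradient: |∂P/∂n| = 200 Pa / 568000 m = 3.52×10⁻⁴ Pa/m
Geostrophic balance (pressure-gradient force = Coriolis force):
V_g = (1/(fρ)) |∂P/∂n| = 3.52×10⁻⁴ / (1.40×10⁻⁴ × 0.887) = 2.83 m/s

2.8 m s⁻¹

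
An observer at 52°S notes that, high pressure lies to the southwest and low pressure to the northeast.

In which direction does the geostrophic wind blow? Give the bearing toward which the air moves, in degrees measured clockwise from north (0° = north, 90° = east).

315°

The pressure-gradient force points toward the northeast (bearing 045°).
Geostrophic balance: in the Southern Hemisphere the Coriolis force deflects motion to the left, so the geostrophic wind blows 90° to the left of the pressure-gradient force (low pressure on the right).
Rotating 045° by 90° counterclockwise gives 315° — the wind blows toward the northwest.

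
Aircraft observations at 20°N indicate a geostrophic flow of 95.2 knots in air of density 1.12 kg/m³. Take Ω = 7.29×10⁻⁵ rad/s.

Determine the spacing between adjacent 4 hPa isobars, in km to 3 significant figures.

146 km

Coriolis parameter at 20°N:
f = 2Ω sin φ = 2 × 7.29×10⁻⁵ × sin 20° = 4.99×10⁻⁵ s⁻¹
Wind speed in SI: 95.2 knots = 49.0 m/s
Geostrophic balance rearranged: |∂P/∂n| = f ρ V_g
|∂P/∂n| = 4.99×10⁻⁵ × 1.12 × 49.0 = 2.74×10⁻³ Pa/m
Isobar spacing: Δn = ΔP/|∂P/∂n| = 400 Pa / 2.74×10⁻³ Pa/m = 146237 m ≈ 146 km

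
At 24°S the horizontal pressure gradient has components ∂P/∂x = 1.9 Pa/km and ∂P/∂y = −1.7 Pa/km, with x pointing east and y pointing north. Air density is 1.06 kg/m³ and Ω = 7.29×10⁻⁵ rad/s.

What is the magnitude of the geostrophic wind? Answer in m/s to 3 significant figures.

Coriolis parameter at 24°S:
f = 2Ω sin φ = 2 × 7.29×10⁻⁵ × sin 24° = 5.93×10⁻⁵ s⁻¹
In the Southern Hemisphere f is negative: f = −5.93×10⁻⁵ s⁻¹.
Component geostrophic relations (x east, y north):
u_g = −(1/(fρ)) ∂P/∂y,  v_g = (1/(fρ)) ∂P/∂x
u_g = −(−1.7×10⁻³)/(−5.93×10⁻⁵ × 1.06) = −27.0 m/s;  v_g = (1.9×10⁻³)/(−5.93×10⁻⁵ × 1.06) = −30.2 m/s
|V_g| = √(u_g² + v_g²) = 40.6 m/s

40.6 m/s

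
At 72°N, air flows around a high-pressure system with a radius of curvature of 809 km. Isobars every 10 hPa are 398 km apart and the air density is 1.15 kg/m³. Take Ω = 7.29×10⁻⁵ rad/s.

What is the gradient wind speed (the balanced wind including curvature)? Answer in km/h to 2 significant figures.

Coriolis parameter at 72°N:
f = 2Ω sin φ = 2 × 7.29×10⁻⁵ × sin 72° = 1.39×10⁻⁴ s⁻¹
Pressure gradient: |∂P/∂n| = 1000 Pa / 398000 m = 2.51×10⁻³ Pa/m
Geostrophic speed: V_g = |∂P/∂n|/(fρ) = 2.51×10⁻³/(1.39×10⁻⁴ × 1.15) = 15.8 m/s
Around a high, pressure-gradient force acts outward with centrifugal, so Coriolis balances both:
fV = (1/ρ)|∂P/∂n| + V²/R  →  V² − fR·V + fR·V_g = 0
With fR = 1.39×10⁻⁴ × 809×10³ m = 112 m/s:
V = [fR − √((fR)² − 4 fR V_g)]/2 = [112 − √(112² − 4×112×15.8)]/2 = 19 m/s
Supergeostrophic (V > V_g = 15.8 m/s), as expected around a high.
Converting: 19 m/s × 3.6 = 68 km/h

68 km/h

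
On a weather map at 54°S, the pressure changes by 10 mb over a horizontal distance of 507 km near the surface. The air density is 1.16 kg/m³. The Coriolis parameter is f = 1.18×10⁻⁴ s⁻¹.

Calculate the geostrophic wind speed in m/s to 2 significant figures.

Pressure gradient: |∂P/∂n| = 1000 Pa / 507000 m = 1.97×10⁻³ Pa/m
Geostrophic balance (pressure-gradient force = Coriolis force):
V_g = (1/(fρ)) |∂P/∂n| = 1.97×10⁻³ / (1.18×10⁻⁴ × 1.16) = 14.4 m/s

14 m/s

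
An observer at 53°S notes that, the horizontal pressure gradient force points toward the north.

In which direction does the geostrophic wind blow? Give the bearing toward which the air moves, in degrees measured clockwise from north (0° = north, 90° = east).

270°

The pressure-gradient force points toward the north (bearing 000°).
Geostrophic balance: in the Southern Hemisphere the Coriolis force deflects motion to the left, so the geostrophic wind blows 90° to the left of the pressure-gradient force (low pressure on the right).
Rotating 000° by 90° counterclockwise gives 270° — the wind blows toward the west.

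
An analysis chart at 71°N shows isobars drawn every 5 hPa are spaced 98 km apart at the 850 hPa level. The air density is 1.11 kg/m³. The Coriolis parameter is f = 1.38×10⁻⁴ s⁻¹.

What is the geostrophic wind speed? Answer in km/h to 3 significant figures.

Pressure gradient: |∂P/∂n| = 500 Pa / 98000 m = 5.10×10⁻³ Pa/m
Geostrophic balance (pressure-gradient force = Coriolis force):
V_g = (1/(fρ)) |∂P/∂n| = 5.10×10⁻³ / (1.38×10⁻⁴ × 1.11) = 33.3 m/s
Converting: 33.3 m/s × 3.6 = 120 km/h

120 km/h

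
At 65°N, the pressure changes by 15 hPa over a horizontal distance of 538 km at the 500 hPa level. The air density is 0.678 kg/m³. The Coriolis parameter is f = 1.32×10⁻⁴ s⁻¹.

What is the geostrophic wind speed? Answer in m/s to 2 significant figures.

Pressure gradient: |∂P/∂n| = 1500 Pa / 538000 m = 2.79×10⁻³ Pa/m
Geostrophic balance (pressure-gradient force = Coriolis force):
V_g = (1/(fρ)) |∂P/∂n| = 2.79×10⁻³ / (1.32×10⁻⁴ × 0.678) = 31.2 m/s

31 m/s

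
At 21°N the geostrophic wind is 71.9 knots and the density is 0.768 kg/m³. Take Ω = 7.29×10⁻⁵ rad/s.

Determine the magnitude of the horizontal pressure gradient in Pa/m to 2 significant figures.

1.5×10⁻³ Pa/m

Coriolis parameter at 21°N:
f = 2Ω sin φ = 2 × 7.29×10⁻⁵ × sin 21° = 5.23×10⁻⁵ s⁻¹
Wind speed in SI: 71.9 knots = 37.0 m/s
Geostrophic balance rearranged: |∂P/∂n| = f ρ V_g
|∂P/∂n| = 5.23×10⁻⁵ × 0.768 × 37.0 = 1.48×10⁻³ Pa/m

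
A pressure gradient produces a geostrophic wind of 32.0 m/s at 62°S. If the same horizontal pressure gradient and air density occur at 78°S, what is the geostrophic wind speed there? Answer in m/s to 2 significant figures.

With the same pressure gradient and density, V_g ∝ 1/f ∝ 1/sin φ.
V₂ = V₁ · sin φ₁ / sin φ₂ = 32.0 × sin 62° / sin 78°
V₂ = 32.0 × 0.8829/0.9781 = 29 m/s

29 m/s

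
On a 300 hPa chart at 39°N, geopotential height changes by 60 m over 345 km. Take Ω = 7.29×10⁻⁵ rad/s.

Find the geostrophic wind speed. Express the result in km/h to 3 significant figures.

66.9 km/h

Coriolis parameter at 39°N:
f = 2Ω sin φ = 2 × 7.29×10⁻⁵ × sin 39° = 9.18×10⁻⁵ s⁻¹
Height gradient: |∂Z/∂n| = 60 m / 345000 m = 1.74×10⁻⁴
On a pressure surface, geostrophic balance gives V_g = (g/f)|∂Z/∂n|:
V_g = 9.81 × 1.74×10⁻⁴ / 9.18×10⁻⁵ = 18.6 m/s
Converting: 18.6 m/s × 3.6 = 66.9 km/h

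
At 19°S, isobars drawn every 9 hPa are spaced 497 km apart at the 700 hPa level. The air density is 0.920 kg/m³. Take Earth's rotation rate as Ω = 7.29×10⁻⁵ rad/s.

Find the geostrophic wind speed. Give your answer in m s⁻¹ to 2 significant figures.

41 m s⁻¹

Coriolis parameter at 19°S:
f = 2Ω sin φ = 2 × 7.29×10⁻⁵ × sin 19° = 4.75×10⁻⁵ s⁻¹
Pressure gradient: |∂P/∂n| = 900 Pa / 497000 m = 1.81×10⁻³ Pa/m
Geostrophic balance (pressure-gradient force = Coriolis force):
V_g = (1/(fρ)) |∂P/∂n| = 1.81×10⁻³ / (4.75×10⁻⁵ × 0.920) = 41.5 m/s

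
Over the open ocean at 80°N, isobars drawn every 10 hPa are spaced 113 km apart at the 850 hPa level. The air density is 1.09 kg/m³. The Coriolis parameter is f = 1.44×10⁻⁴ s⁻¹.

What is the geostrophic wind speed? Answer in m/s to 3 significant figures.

Pressure gradient: |∂P/∂n| = 1000 Pa / 113000 m = 8.85×10⁻³ Pa/m
Geostrophic balance (pressure-gradient force = Coriolis force):
V_g = (1/(fρ)) |∂P/∂n| = 8.85×10⁻³ / (1.44×10⁻⁴ × 1.09) = 56.4 m/s

56.4 m/s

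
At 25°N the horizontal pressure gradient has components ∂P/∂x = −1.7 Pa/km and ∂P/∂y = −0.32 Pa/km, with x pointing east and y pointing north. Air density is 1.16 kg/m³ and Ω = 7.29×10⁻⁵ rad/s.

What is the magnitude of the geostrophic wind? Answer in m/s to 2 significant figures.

Coriolis parameter at 25°N:
f = 2Ω sin φ = 2 × 7.29×10⁻⁵ × sin 25° = 6.16×10⁻⁵ s⁻¹
Component geostrophic relations (x east, y north):
u_g = −(1/(fρ)) ∂P/∂y,  v_g = (1/(fρ)) ∂P/∂x
u_g = −(−0.32×10⁻³)/(6.16×10⁻⁵ × 1.16) = 4.48 m/s;  v_g = (−1.7×10⁻³)/(6.16×10⁻⁵ × 1.16) = −23.8 m/s
|V_g| = √(u_g² + v_g²) = 24.2 m/s

24 m/s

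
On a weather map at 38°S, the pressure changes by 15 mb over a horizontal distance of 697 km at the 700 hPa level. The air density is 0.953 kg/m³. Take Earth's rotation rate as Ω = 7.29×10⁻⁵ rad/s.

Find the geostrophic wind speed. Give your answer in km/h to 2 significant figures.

91 km/h

Coriolis parameter at 38°S:
f = 2Ω sin φ = 2 × 7.29×10⁻⁵ × sin 38° = 8.98×10⁻⁵ s⁻¹
Pressure gradient: |∂P/∂n| = 1500 Pa / 697000 m = 2.15×10⁻³ Pa/m
Geostrophic balance (pressure-gradient force = Coriolis force):
V_g = (1/(fρ)) |∂P/∂n| = 2.15×10⁻³ / (8.98×10⁻⁵ × 0.953) = 25.2 m/s
Converting: 25.2 m/s × 3.6 = 91 km/h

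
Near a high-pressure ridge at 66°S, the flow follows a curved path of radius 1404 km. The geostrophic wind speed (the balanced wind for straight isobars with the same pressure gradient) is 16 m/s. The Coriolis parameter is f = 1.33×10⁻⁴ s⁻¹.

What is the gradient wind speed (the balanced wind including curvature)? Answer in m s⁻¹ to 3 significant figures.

17.7 m s⁻¹

Around a high, pressure-gradient force acts outward with centrifugal, so Coriolis balances both:
fV = (1/ρ)|∂P/∂n| + V²/R  →  V² − fR·V + fR·V_g = 0
With fR = 1.33×10⁻⁴ × 1404×10³ m = 187 m/s:
V = [fR − √((fR)² − 4 fR V_g)]/2 = [187 − √(187² − 4×187×16)]/2 = 17.7 m/s
Supergeostrophic (V > V_g = 16 m/s), as expected around a high.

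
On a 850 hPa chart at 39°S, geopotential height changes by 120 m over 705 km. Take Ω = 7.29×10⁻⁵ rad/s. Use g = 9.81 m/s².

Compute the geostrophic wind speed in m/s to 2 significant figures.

18 m/s

Coriolis parameter at 39°S:
f = 2Ω sin φ = 2 × 7.29×10⁻⁵ × sin 39° = 9.18×10⁻⁵ s⁻¹
Height gradient: |∂Z/∂n| = 120 m / 705000 m = 1.70×10⁻⁴
On a pressure surface, geostrophic balance gives V_g = (g/f)|∂Z/∂n|:
V_g = 9.81 × 1.70×10⁻⁴ / 9.18×10⁻⁵ = 18.2 m/s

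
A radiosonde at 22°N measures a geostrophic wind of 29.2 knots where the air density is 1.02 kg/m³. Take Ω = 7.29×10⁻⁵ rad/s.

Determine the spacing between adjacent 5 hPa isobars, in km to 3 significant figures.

597 km

Coriolis parameter at 22°N:
f = 2Ω sin φ = 2 × 7.29×10⁻⁵ × sin 22° = 5.46×10⁻⁵ s⁻¹
Wind speed in SI: 29.2 knots = 15.0 m/s
Geostrophic balance rearranged: |∂P/∂n| = f ρ V_g
|∂P/∂n| = 5.46×10⁻⁵ × 1.02 × 15.0 = 8.37×10⁻⁴ Pa/m
Isobar spacing: Δn = ΔP/|∂P/∂n| = 500 Pa / 8.37×10⁻⁴ Pa/m = 597470 m ≈ 597 km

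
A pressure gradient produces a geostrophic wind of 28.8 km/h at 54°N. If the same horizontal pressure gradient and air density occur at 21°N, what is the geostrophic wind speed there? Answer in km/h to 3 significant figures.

65.0 km/h

With the same pressure gradient and density, V_g ∝ 1/f ∝ 1/sin φ.
V₂ = V₁ · sin φ₁ / sin φ₂ = 28.8 × sin 54° / sin 21°
V₂ = 28.8 × 0.8090/0.3584 = 65.0 km/h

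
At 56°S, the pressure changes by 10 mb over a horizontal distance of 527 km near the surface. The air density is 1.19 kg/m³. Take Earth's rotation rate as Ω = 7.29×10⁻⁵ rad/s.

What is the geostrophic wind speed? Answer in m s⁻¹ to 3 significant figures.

13.2 m s⁻¹

Coriolis parameter at 56°S:
f = 2Ω sin φ = 2 × 7.29×10⁻⁵ × sin 56° = 1.21×10⁻⁴ s⁻¹
Pressure gradient: |∂P/∂n| = 1000 Pa / 527000 m = 1.90×10⁻³ Pa/m
Geostrophic balance (pressure-gradient force = Coriolis force):
V_g = (1/(fρ)) |∂P/∂n| = 1.90×10⁻³ / (1.21×10⁻⁴ × 1.19) = 13.2 m/s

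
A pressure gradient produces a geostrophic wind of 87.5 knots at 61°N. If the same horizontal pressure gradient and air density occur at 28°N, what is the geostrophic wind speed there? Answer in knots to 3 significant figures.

163 knots

With the same pressure gradient and density, V_g ∝ 1/f ∝ 1/sin φ.
V₂ = V₁ · sin φ₁ / sin φ₂ = 87.5 × sin 61° / sin 28°
V₂ = 87.5 × 0.8746/0.4695 = 163 knots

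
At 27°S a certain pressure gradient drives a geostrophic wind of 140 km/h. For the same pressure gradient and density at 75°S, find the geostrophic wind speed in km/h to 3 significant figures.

65.8 km/h

With the same pressure gradient and density, V_g ∝ 1/f ∝ 1/sin φ.
V₂ = V₁ · sin φ₁ / sin φ₂ = 140 × sin 27° / sin 75°
V₂ = 140 × 0.4540/0.9659 = 65.8 km/h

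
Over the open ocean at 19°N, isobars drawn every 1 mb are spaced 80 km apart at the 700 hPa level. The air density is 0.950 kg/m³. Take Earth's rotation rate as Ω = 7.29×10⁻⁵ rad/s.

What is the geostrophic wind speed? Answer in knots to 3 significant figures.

53.9 knots

Coriolis parameter at 19°N:
f = 2Ω sin φ = 2 × 7.29×10⁻⁵ × sin 19° = 4.75×10⁻⁵ s⁻¹
Pressure gradient: |∂P/∂n| = 100 Pa / 80000 m = 1.25×10⁻³ Pa/m
Geostrophic balance (pressure-gradient force = Coriolis force):
V_g = (1/(fρ)) |∂P/∂n| = 1.25×10⁻³ / (4.75×10⁻⁵ × 0.950) = 27.7 m/s
Converting: 27.7 m/s × 1.944 = 53.9 knots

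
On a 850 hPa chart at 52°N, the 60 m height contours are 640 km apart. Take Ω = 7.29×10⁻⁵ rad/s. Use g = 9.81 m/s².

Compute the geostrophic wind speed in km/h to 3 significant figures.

28.8 km/h

Coriolis parameter at 52°N:
f = 2Ω sin φ = 2 × 7.29×10⁻⁵ × sin 52° = 1.15×10⁻⁴ s⁻¹
Height gradient: |∂Z/∂n| = 60 m / 640000 m = 9.38×10⁻⁵
On a pressure surface, geostrophic balance gives V_g = (g/f)|∂Z/∂n|:
V_g = 9.81 × 9.38×10⁻⁵ / 1.15×10⁻⁴ = 8.00 m/s
Converting: 8.00 m/s × 3.6 = 28.8 km/h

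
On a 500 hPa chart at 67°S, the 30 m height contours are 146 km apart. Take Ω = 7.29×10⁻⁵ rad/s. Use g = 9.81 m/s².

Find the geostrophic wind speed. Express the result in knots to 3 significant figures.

29.2 knots

Coriolis parameter at 67°S:
f = 2Ω sin φ = 2 × 7.29×10⁻⁵ × sin 67° = 1.34×10⁻⁴ s⁻¹
Height gradient: |∂Z/∂n| = 30 m / 146000 m = 2.05×10⁻⁴
On a pressure surface, geostrophic balance gives V_g = (g/f)|∂Z/∂n|:
V_g = 9.81 × 2.05×10⁻⁴ / 1.34×10⁻⁴ = 15.0 m/s
Converting: 15.0 m/s × 1.944 = 29.2 knots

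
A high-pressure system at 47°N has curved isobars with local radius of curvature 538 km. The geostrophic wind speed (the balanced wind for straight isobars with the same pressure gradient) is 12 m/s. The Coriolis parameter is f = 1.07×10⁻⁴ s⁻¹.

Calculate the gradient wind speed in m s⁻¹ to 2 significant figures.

17 m s⁻¹

Around a high, pressure-gradient force acts outward with centrifugal, so Coriolis balances both:
fV = (1/ρ)|∂P/∂n| + V²/R  →  V² − fR·V + fR·V_g = 0
With fR = 1.07×10⁻⁴ × 538×10³ m = 57.6 m/s:
V = [fR − √((fR)² − 4 fR V_g)]/2 = [57.6 − √(57.6² − 4×57.6×12)]/2 = 17 m/s
Supergeostrophic (V > V_g = 12 m/s), as expected around a high.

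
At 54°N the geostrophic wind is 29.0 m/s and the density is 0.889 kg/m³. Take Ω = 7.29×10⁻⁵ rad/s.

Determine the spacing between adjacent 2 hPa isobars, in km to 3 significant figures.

Coriolis parameter at 54°N:
f = 2Ω sin φ = 2 × 7.29×10⁻⁵ × sin 54° = 1.18×10⁻⁴ s⁻¹
Geostrophic balance rearranged: |∂P/∂n| = f ρ V_g
|∂P/∂n| = 1.18×10⁻⁴ × 0.889 × 29.0 = 3.04×10⁻³ Pa/m
Isobar spacing: Δn = ΔP/|∂P/∂n| = 200 Pa / 3.04×10⁻³ Pa/m = 65768 m ≈ 65.8 km

65.8 km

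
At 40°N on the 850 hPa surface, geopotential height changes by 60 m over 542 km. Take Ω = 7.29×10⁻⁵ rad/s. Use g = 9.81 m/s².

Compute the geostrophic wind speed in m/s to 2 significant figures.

12 m/s

Coriolis parameter at 40°N:
f = 2Ω sin φ = 2 × 7.29×10⁻⁵ × sin 40° = 9.37×10⁻⁵ s⁻¹
Height gradient: |∂Z/∂n| = 60 m / 542000 m = 1.11×10⁻⁴
On a pressure surface, geostrophic balance gives V_g = (g/f)|∂Z/∂n|:
V_g = 9.81 × 1.11×10⁻⁴ / 9.37×10⁻⁵ = 11.6 m/s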